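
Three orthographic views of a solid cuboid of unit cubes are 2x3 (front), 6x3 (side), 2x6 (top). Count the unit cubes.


Orthographic views of a solid rectangular block:
Front view 2 x 3 -> length = 2, height = 3
Side view 6 x 3 -> width = 6, height = 3 (consistent)
Top view 2 x 6 -> confirms length = 2, width = 6
The block is 2 x 6 x 3.
Total unit cubes = 2 * 6 * 3 = 36
36 unit cubes


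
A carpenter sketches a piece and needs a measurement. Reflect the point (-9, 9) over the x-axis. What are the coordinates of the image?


Transformation: reflection
Original point: (-9, 9)
Rule for reflection over the x-axis: (x, y) -> (x, -y)
Apply: (-9, 9) -> (-9, -9)
(-9, -9)


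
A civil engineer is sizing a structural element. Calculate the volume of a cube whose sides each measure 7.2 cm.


Shape: cube
Side s = 7.2 cm
Formula: V = s^3
V = 7.2 * 7.2 * 7.2
V = 51.84 * 7.2
V = 373.248
373.248 cm^3


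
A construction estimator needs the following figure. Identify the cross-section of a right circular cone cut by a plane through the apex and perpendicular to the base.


Solid: right circular cone
Cutting plane: through the apex and perpendicular to the base
Visualize the intersection of the plane with the solid's surface.
The boundary of the cut region is a isosceles triangle.
isosceles triangle


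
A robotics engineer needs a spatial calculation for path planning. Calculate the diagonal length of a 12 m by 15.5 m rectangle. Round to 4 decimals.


Shape: rectangle (diagonal via Pythagoras)
Sides: 12 m and 15.5 m
Formula: d = sqrt(l^2 + w^2)
l^2 = 144, w^2 = 240.25
l^2 + w^2 = 384.25
d = sqrt(384.25)
d = 19.6023
19.6023 m


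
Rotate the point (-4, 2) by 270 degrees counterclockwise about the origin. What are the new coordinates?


Transformation: rotation about the origin
Original point: (-4, 2)
Rule for 270 deg counterclockwise: (x, y) -> (y, -x)
Apply: (-4, 2) -> (2, 4)
(2, 4)


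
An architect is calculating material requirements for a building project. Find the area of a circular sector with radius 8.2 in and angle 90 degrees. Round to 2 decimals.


Shape: circular sector
Radius r = 8.2 in, Angle = 90 degrees
Formula: A = (angle/360) * pi * r^2
r^2 = 67.24
Fraction of circle = 90/360
A = (90/360) * pi * 67.24
A = 16.81 * pi
A = 52.81
52.81 in^2


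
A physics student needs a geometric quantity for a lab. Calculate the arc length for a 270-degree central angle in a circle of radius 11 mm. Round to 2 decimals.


Shape: circular arc
Radius r = 11 mm, Angle = 270 degrees
Formula: L = (angle/360) * 2 * pi * r
2 * pi * r = 22 * pi
L = (270/360) * 22 * pi
L = 16.5 * pi
L = 51.84
51.84 mm


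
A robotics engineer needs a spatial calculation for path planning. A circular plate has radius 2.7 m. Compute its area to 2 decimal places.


Shape: circle
Radius r = 2.7 m
Formula: A = pi * r^2
r^2 = 2.7^2 = 7.29
A = pi * 7.29
A = 22.9
22.9 m^2


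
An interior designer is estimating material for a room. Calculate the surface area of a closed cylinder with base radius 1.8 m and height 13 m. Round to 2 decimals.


Shape: closed cylinder
Radius r = 1.8 m, Height h = 13 m
Formula: SA = 2*pi*r^2 + 2*pi*r*h = 2*pi*r*(r + h)
r + h = 14.8
2 * r * (r + h) = 2 * 1.8 * 14.8 = 53.28
SA = 53.28 * pi
SA = 167.38
167.38 m^2


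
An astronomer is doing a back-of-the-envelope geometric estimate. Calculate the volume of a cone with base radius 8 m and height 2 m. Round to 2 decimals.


Shape: cone
Radius r = 8 m, Height h = 2 m
Formula: V = (1/3) * pi * r^2 * h
r^2 = 64
pi * r^2 * h = pi * 64 * 2 = 128 * pi
V = 128 * pi / 3
V = 134.04
134.04 m^3


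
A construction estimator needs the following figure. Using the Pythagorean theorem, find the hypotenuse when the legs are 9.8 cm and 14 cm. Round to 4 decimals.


Shape: right triangle
Legs a = 9.8 cm, b = 14 cm
Formula: c = sqrt(a^2 + b^2)
a^2 = 96.04, b^2 = 196
a^2 + b^2 = 292.04
c = sqrt(292.04)
c = 17.0892
17.0892 cm


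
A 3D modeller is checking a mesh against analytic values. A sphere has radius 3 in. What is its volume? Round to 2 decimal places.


Shape: sphere
Radius r = 3 in
Formula: V = (4/3) * pi * r^3
r^3 = 27
(4/3) * 27 = 36
V = 36 * pi
V = 113.1
113.1 in^3


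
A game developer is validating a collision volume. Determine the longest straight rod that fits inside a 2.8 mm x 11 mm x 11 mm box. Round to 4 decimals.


Shape: rectangular box (space diagonal)
l = 2.8 mm, w = 11 mm, h = 11 mm
Visualize: the diagonal of the base, then a right triangle with that diagonal and the height.
Formula: d = sqrt(l^2 + w^2 + h^2)
l^2 + w^2 + h^2 = 7.84 + 121 + 121 = 249.84
d = sqrt(249.84)
d = 15.8063
15.8063 mm


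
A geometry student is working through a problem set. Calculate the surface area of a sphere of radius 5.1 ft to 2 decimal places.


Shape: sphere
Radius r = 5.1 ft
Formula: SA = 4 * pi * r^2
r^2 = 26.01
SA = 4 * pi * 26.01
SA = 104.04 * pi
SA = 326.85
326.85 ft^2


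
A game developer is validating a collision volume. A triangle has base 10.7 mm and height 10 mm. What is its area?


Shape: triangle
Base b = 10.7 mm, Height h = 10 mm
Formula: A = (1/2) * b * h
A = 0.5 * 10.7 * 10
A = 0.5 * 107
A = 53.5
53.5 mm^2


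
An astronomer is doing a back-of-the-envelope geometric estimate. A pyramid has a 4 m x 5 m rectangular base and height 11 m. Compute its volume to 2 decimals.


Shape: rectangular pyramid
Base: 4 m x 5 m, Height h = 11 m
Formula: V = (1/3) * base_area * h
base_area = 4 * 5 = 20
base_area * h = 20 * 11 = 220
V = 220 / 3
V = 73.33
73.33 m^3


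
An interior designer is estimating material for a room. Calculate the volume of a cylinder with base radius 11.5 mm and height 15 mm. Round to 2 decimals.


Shape: cylinder
Radius r = 11.5 mm, Height h = 15 mm
Formula: V = pi * r^2 * h
r^2 = 132.25
V = pi * 132.25 * 15
V = 1983.75 * pi
V = 6232.13
6232.13 mm^3


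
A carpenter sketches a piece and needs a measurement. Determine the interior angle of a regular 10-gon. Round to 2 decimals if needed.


Shape: regular decagon (10 sides)
Formula: interior angle = (n - 2) * 180 / n
(n - 2) = 8
(n - 2) * 180 = 1440
angle = 1440 / 10
angle = 144
144 degrees


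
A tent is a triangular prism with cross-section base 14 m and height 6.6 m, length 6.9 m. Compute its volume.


Shape: triangular prism
Triangle base = 14 m, triangle height = 6.6 m, prism length L = 6.9 m
Formula: V = (1/2 * b * h_tri) * L
Cross-section area = 0.5 * 14 * 6.6 = 46.2
V = 46.2 * 6.9
V = 318.78
318.78 m^3


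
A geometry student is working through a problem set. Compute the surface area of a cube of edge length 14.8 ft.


Shape: cube
Side s = 14.8 ft
A cube has 6 square faces.
Formula: SA = 6 * s^2
s^2 = 219.04
SA = 6 * 219.04
SA = 1314.24
1314.24 ft^2


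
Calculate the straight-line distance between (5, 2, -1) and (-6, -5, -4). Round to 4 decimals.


3D distance between two points
P1 = (5, 2, -1), P2 = (-6, -5, -4)
Formula: d = sqrt((x2-x1)^2 + (y2-y1)^2 + (z2-z1)^2)
dx = -6 - 5 = -11
dy = -5 - 2 = -7
dz = -4 - -1 = -3
dx^2 + dy^2 + dz^2 = 121 + 49 + 9 = 179
d = sqrt(179)
d = 13.3791
13.3791 units


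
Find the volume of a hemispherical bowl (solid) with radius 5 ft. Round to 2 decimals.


Shape: hemisphere (half of a sphere)
Radius r = 5 ft
Formula: V = (1/2) * (4/3) * pi * r^3 = (2/3) * pi * r^3
r^3 = 125
(2/3) * 125 = 83.333333
V = 83.333333 * pi
V = 261.8
261.8 ft^3


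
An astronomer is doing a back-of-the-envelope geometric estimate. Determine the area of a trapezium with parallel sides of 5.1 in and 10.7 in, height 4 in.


Shape: trapezoid
Parallel sides a = 5.1 in, b = 10.7 in; Height h = 4 in
Formula: A = (a + b) * h / 2
a + b = 5.1 + 10.7 = 15.8
A = 15.8 * 4 / 2
A = 63.2 / 2
A = 31.6
31.6 in^2


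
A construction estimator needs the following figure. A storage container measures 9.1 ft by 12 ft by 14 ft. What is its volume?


Shape: rectangular prism
l = 9.1 ft, w = 12 ft, h = 14 ft
Formula: V = l * w * h
V = 9.1 * 12 * 14
V = 109.2 * 14
V = 1528.8
1528.8 ft^3


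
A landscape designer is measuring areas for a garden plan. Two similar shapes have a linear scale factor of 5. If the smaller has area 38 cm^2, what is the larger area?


Linear scale factor k = 5
Original area = 38 cm^2
Rule: under a linear scaling by k, areas scale by k^2.
k^2 = 5^2 = 25
New area = 38 * 25
New area = 950
950 cm^2


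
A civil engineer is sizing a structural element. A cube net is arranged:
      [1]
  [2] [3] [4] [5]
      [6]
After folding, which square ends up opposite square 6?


Net: cross layout. Take square 3 as the base (bottom).
Fold the four squares in the horizontal row up around 3: 2 -> left, 4 -> right, 5 wraps to the top.
Fold 1 and 6 up from 3: 1 -> back, 6 -> front.
Opposite pairs are therefore: (1, 6), (2, 4), (3, 5).
Face 6 is opposite face 1.
face 1


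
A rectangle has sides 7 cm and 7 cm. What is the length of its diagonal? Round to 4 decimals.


Shape: rectangle (diagonal via Pythagoras)
Sides: 7 cm and 7 cm
Formula: d = sqrt(l^2 + w^2)
l^2 = 49, w^2 = 49
l^2 + w^2 = 98
d = sqrt(98)
d = 9.8995
9.8995 cm


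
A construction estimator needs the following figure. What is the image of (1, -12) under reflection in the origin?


Transformation: reflection
Original point: (1, -12)
Rule for reflection through the origin: (x, y) -> (-x, -y)
Apply: (1, -12) -> (-1, 12)
(-1, 12)


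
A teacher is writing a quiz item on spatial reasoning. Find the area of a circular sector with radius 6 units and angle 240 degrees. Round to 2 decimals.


Shape: circular sector
Radius r = 6 units, Angle = 240 degrees
Formula: A = (angle/360) * pi * r^2
r^2 = 36
Fraction of circle = 240/360
A = (240/360) * pi * 36
A = 24 * pi
A = 75.4
75.4 units^2


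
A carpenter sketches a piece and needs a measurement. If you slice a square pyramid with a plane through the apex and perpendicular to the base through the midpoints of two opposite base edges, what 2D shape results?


Solid: square pyramid
Cutting plane: through the apex and perpendicular to the base through the midpoints of two opposite base edges
Visualize the intersection of the plane with the solid's surface.
The boundary of the cut region is a isosceles triangle.
isosceles triangle


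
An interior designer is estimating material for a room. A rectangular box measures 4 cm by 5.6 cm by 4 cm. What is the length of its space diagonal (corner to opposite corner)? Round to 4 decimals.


Shape: rectangular box (space diagonal)
l = 4 cm, w = 5.6 cm, h = 4 cm
Visualize: the diagonal of the base, then a right triangle with that diagonal and the height.
Formula: d = sqrt(l^2 + w^2 + h^2)
l^2 + w^2 + h^2 = 16 + 31.36 + 16 = 63.36
d = sqrt(63.36)
d = 7.9599
7.9599 cm


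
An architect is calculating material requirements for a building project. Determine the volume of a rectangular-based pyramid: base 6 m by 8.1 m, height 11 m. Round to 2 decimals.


Shape: rectangular pyramid
Base: 6 m x 8.1 m, Height h = 11 m
Formula: V = (1/3) * base_area * h
base_area = 6 * 8.1 = 48.6
base_area * h = 48.6 * 11 = 534.6
V = 534.6 / 3
V = 178.2
178.2 m^3


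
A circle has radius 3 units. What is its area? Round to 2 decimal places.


Shape: circle
Radius r = 3 units
Formula: A = pi * r^2
r^2 = 3^2 = 9
A = pi * 9
A = 28.27
28.27 units^2


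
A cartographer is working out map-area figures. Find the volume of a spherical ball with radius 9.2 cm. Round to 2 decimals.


Shape: sphere
Radius r = 9.2 cm
Formula: V = (4/3) * pi * r^3
r^3 = 778.688
(4/3) * 778.688 = 1038.250667
V = 1038.250667 * pi
V = 3261.76
3261.76 cm^3


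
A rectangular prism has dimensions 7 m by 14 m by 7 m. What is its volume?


Shape: rectangular prism
l = 7 m, w = 14 m, h = 7 m
Formula: V = l * w * h
V = 7 * 14 * 7
V = 98 * 7
V = 686
686 m^3


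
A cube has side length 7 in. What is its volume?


Shape: cube
Side s = 7 in
Formula: V = s^3
V = 7 * 7 * 7
V = 49 * 7
V = 343
343 in^3


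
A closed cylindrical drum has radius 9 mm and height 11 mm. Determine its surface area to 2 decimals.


Shape: closed cylinder
Radius r = 9 mm, Height h = 11 mm
Formula: SA = 2*pi*r^2 + 2*pi*r*h = 2*pi*r*(r + h)
r + h = 20
2 * r * (r + h) = 2 * 9 * 20 = 360
SA = 360 * pi
SA = 1130.97
1130.97 mm^2


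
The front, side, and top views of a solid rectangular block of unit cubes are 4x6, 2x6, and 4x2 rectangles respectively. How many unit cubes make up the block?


Orthographic views of a solid rectangular block:
Front view 4 x 6 -> length = 4, height = 6
Side view 2 x 6 -> width = 2, height = 6 (consistent)
Top view 4 x 2 -> confirms length = 4, width = 2
The block is 4 x 2 x 6.
Total unit cubes = 4 * 2 * 6 = 48
48 unit cubes


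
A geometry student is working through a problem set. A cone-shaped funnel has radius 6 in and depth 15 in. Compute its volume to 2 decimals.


Shape: cone
Radius r = 6 in, Height h = 15 in
Formula: V = (1/3) * pi * r^2 * h
r^2 = 36
pi * r^2 * h = pi * 36 * 15 = 540 * pi
V = 540 * pi / 3
V = 565.49
565.49 in^3


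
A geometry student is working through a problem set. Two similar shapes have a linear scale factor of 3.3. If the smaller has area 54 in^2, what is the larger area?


Linear scale factor k = 3.3
Original area = 54 in^2
Rule: under a linear scaling by k, areas scale by k^2.
k^2 = 3.3^2 = 10.89
New area = 54 * 10.89
New area = 588.06
588.06 in^2


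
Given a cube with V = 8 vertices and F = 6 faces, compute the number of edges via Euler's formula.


Polyhedron: cube
Euler's formula for convex polyhedra: V - E + F = 2
Given: V = 8 vertices and F = 6 faces
Solve for E:
E = V + F - 2 = 8 + 6 - 2 = 12
12 edges


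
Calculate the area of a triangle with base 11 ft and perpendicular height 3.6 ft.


Shape: triangle
Base b = 11 ft, Height h = 3.6 ft
Formula: A = (1/2) * b * h
A = 0.5 * 11 * 3.6
A = 0.5 * 39.6
A = 19.8
19.8 ft^2


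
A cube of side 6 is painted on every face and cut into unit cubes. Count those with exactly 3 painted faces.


Large cube: 6 x 6 x 6, cut into unit cubes.
Cubes with 3 painted faces are at the corners. A cube always has 8 corners.
Count = 8
8 unit cubes


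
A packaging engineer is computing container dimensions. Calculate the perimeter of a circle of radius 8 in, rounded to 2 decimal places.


Shape: circle
Radius r = 8 in
Formula: C = 2 * pi * r
C = 2 * pi * 8
C = 16 * pi
C = 50.27
50.27 in


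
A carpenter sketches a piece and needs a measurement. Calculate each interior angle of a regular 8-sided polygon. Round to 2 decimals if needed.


Shape: regular octagon (8 sides)
Formula: interior angle = (n - 2) * 180 / n
(n - 2) = 6
(n - 2) * 180 = 1080
angle = 1080 / 8
angle = 135
135 degrees


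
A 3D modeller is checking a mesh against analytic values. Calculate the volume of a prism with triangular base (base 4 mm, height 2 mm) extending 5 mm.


Shape: triangular prism
Triangle base = 4 mm, triangle height = 2 mm, prism length L = 5 mm
Formula: V = (1/2 * b * h_tri) * L
Cross-section area = 0.5 * 4 * 2 = 4
V = 4 * 5
V = 20
20 mm^3


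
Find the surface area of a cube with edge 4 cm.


Shape: cube
Side s = 4 cm
A cube has 6 square faces.
Formula: SA = 6 * s^2
s^2 = 16
SA = 6 * 16
SA = 96
96 cm^2


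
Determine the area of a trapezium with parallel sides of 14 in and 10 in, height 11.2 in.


Shape: trapezoid
Parallel sides a = 14 in, b = 10 in; Height h = 11.2 in
Formula: A = (a + b) * h / 2
a + b = 14 + 10 = 24
A = 24 * 11.2 / 2
A = 268.8 / 2
A = 134.4
134.4 in^2


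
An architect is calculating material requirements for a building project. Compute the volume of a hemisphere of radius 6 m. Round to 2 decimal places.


Shape: hemisphere (half of a sphere)
Radius r = 6 m
Formula: V = (1/2) * (4/3) * pi * r^3 = (2/3) * pi * r^3
r^3 = 216
(2/3) * 216 = 144
V = 144 * pi
V = 452.39
452.39 m^3


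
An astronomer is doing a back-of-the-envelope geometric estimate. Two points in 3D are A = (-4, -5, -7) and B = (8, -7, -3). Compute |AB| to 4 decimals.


3D distance between two points
P1 = (-4, -5, -7), P2 = (8, -7, -3)
Formula: d = sqrt((x2-x1)^2 + (y2-y1)^2 + (z2-z1)^2)
dx = 8 - -4 = 12
dy = -7 - -5 = -2
dz = -3 - -7 = 4
dx^2 + dy^2 + dz^2 = 144 + 4 + 16 = 164
d = sqrt(164)
d = 12.8062
12.8062 units


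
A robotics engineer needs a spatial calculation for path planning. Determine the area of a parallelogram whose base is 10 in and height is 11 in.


Shape: parallelogram
Base b = 10 in, Height h = 11 in
Formula: A = b * h
A = 10 * 11
A = 110
110 in^2


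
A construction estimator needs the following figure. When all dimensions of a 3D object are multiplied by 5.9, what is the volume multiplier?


Linear scale factor k = 5.9
Rule: under a linear scaling by k, volumes scale by k^3.
k^3 = 5.9 * 5.9 * 5.9
k^3 = 34.81 * 5.9
k^3 = 205.379
Volume scales by a factor of 205.379.
205.379 (dimensionless)


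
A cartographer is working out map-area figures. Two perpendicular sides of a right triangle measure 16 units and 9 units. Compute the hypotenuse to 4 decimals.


Shape: right triangle
Legs a = 16 units, b = 9 units
Formula: c = sqrt(a^2 + b^2)
a^2 = 256, b^2 = 81
a^2 + b^2 = 337
c = sqrt(337)
c = 18.3576
18.3576 units


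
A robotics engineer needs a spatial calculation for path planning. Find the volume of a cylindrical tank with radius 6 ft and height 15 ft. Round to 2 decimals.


Shape: cylinder
Radius r = 6 ft, Height h = 15 ft
Formula: V = pi * r^2 * h
r^2 = 36
V = pi * 36 * 15
V = 540 * pi
V = 1696.46
1696.46 ft^3


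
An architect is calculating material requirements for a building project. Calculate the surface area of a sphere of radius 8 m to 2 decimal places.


Shape: sphere
Radius r = 8 m
Formula: SA = 4 * pi * r^2
r^2 = 64
SA = 4 * pi * 64
SA = 256 * pi
SA = 804.25
804.25 m^2


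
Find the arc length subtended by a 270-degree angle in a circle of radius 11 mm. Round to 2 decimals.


Shape: circular arc
Radius r = 11 mm, Angle = 270 degrees
Formula: L = (angle/360) * 2 * pi * r
2 * pi * r = 22 * pi
L = (270/360) * 22 * pi
L = 16.5 * pi
L = 51.84
51.84 mm


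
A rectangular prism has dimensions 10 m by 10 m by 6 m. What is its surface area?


Shape: rectangular prism
l = 10 m, w = 10 m, h = 6 m
Formula: SA = 2(lw + lh + wh)
lw = 100, lh = 60, wh = 60
lw + lh + wh = 220
SA = 2 * 220
SA = 440
440 m^2


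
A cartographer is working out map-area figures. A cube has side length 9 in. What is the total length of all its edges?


Shape: cube
Side s = 9 in
A cube has 12 edges, all equal.
Formula: total edge length = 12 * s
Total = 12 * 9
Total = 108
108 in


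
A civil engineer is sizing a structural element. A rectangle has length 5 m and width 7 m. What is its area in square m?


Shape: rectangle
Length l = 5 m, Width w = 7 m
Formula: A = l * w
A = 5 * 7
A = 35
35 m^2


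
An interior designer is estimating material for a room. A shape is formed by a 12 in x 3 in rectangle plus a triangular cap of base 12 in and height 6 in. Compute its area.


Composite shape: rectangle + triangle
Rectangle area = 12 * 3 = 36
Triangle area = 0.5 * 12 * 6 = 36
Total = 36 + 36
Total = 72
72 in^2


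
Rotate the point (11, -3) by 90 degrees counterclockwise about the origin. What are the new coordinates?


Transformation: rotation about the origin
Original point: (11, -3)
Rule for 90 deg counterclockwise: (x, y) -> (-y, x)
Apply: (11, -3) -> (3, 11)
(3, 11)


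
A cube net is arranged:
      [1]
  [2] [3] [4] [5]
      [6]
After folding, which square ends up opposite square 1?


Net: cross layout. Take square 3 as the base (bottom).
Fold the four squares in the horizontal row up around 3: 2 -> left, 4 -> right, 5 wraps to the top.
Fold 1 and 6 up from 3: 1 -> back, 6 -> front.
Opposite pairs are therefore: (1, 6), (2, 4), (3, 5).
Face 1 is opposite face 6.
face 6


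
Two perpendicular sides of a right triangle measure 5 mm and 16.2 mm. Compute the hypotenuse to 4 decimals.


Shape: right triangle
Legs a = 5 mm, b = 16.2 mm
Formula: c = sqrt(a^2 + b^2)
a^2 = 25, b^2 = 262.44
a^2 + b^2 = 287.44
c = sqrt(287.44)
c = 16.9541
16.9541 mm


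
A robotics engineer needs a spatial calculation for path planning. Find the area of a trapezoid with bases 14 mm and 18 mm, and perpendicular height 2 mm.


Shape: trapezoid
Parallel sides a = 14 mm, b = 18 mm; Height h = 2 mm
Formula: A = (a + b) * h / 2
a + b = 14 + 18 = 32
A = 32 * 2 / 2
A = 64 / 2
A = 32
32 mm^2


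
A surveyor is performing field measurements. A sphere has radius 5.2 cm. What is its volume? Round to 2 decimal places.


Shape: sphere
Radius r = 5.2 cm
Formula: V = (4/3) * pi * r^3
r^3 = 140.608
(4/3) * 140.608 = 187.477333
V = 187.477333 * pi
V = 588.98
588.98 cm^3


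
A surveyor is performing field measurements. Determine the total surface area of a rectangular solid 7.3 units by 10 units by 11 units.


Shape: rectangular prism
l = 7.3 units, w = 10 units, h = 11 units
Formula: SA = 2(lw + lh + wh)
lw = 73, lh = 80.3, wh = 110
lw + lh + wh = 263.3
SA = 2 * 263.3
SA = 526.6
526.6 units^2


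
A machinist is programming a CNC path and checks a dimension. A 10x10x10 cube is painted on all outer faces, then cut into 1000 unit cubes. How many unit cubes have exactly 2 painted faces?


Large cube: 10 x 10 x 10, cut into unit cubes.
n = 10, so n - 2 = 8
Cubes with 2 painted faces lie along the edges, excluding corners.
A cube has 12 edges; each contributes (n - 2) = 8 such cubes.
Count = 12 * 8 = 96
96 unit cubes


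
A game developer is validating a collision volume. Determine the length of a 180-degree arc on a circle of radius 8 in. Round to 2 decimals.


Shape: circular arc
Radius r = 8 in, Angle = 180 degrees
Formula: L = (angle/360) * 2 * pi * r
2 * pi * r = 16 * pi
L = (180/360) * 16 * pi
L = 8 * pi
L = 25.13
25.13 in


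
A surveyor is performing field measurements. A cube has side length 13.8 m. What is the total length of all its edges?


Shape: cube
Side s = 13.8 m
A cube has 12 edges, all equal.
Formula: total edge length = 12 * s
Total = 12 * 13.8
Total = 165.6
165.6 m


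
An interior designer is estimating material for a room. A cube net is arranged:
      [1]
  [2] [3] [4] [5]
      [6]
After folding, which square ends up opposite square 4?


Net: cross layout. Take square 3 as the base (bottom).
Fold the four squares in the horizontal row up around 3: 2 -> left, 4 -> right, 5 wraps to the top.
Fold 1 and 6 up from 3: 1 -> back, 6 -> front.
Opposite pairs are therefore: (1, 6), (2, 4), (3, 5).
Face 4 is opposite face 2.
face 2


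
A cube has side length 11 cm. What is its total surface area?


Shape: cube
Side s = 11 cm
A cube has 6 square faces.
Formula: SA = 6 * s^2
s^2 = 121
SA = 6 * 121
SA = 726
726 cm^2


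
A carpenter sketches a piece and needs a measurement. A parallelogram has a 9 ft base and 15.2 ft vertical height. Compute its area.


Shape: parallelogram
Base b = 9 ft, Height h = 15.2 ft
Formula: A = b * h
A = 9 * 15.2
A = 136.8
136.8 ft^2


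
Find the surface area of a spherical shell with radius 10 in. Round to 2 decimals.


Shape: sphere
Radius r = 10 in
Formula: SA = 4 * pi * r^2
r^2 = 100
SA = 4 * pi * 100
SA = 400 * pi
SA = 1256.64
1256.64 in^2


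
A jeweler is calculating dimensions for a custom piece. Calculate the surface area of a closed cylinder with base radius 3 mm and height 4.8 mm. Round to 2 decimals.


Shape: closed cylinder
Radius r = 3 mm, Height h = 4.8 mm
Formula: SA = 2*pi*r^2 + 2*pi*r*h = 2*pi*r*(r + h)
r + h = 7.8
2 * r * (r + h) = 2 * 3 * 7.8 = 46.8
SA = 46.8 * pi
SA = 147.03
147.03 mm^2


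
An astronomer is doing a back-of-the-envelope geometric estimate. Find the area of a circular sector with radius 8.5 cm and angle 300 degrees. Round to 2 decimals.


Shape: circular sector
Radius r = 8.5 cm, Angle = 300 degrees
Formula: A = (angle/360) * pi * r^2
r^2 = 72.25
Fraction of circle = 300/360
A = (300/360) * pi * 72.25
A = 60.208333 * pi
A = 189.15
189.15 cm^2


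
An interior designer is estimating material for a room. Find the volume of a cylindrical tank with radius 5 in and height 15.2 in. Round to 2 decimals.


Shape: cylinder
Radius r = 5 in, Height h = 15.2 in
Formula: V = pi * r^2 * h
r^2 = 25
V = pi * 25 * 15.2
V = 380 * pi
V = 1193.81
1193.81 in^3


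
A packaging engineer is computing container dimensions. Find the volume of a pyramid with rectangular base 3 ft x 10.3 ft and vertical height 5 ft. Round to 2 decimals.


Shape: rectangular pyramid
Base: 3 ft x 10.3 ft, Height h = 5 ft
Formula: V = (1/3) * base_area * h
base_area = 3 * 10.3 = 30.9
base_area * h = 30.9 * 5 = 154.5
V = 154.5 / 3
V = 51.5
51.5 ft^3


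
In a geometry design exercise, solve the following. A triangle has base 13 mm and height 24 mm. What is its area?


Shape: triangle
Base b = 13 mm, Height h = 24 mm
Formula: A = (1/2) * b * h
A = 0.5 * 13 * 24
A = 0.5 * 312
A = 156
156 mm^2


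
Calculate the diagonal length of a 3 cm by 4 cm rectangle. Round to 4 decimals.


Shape: rectangle (diagonal via Pythagoras)
Sides: 3 cm and 4 cm
Formula: d = sqrt(l^2 + w^2)
l^2 = 9, w^2 = 16
l^2 + w^2 = 25
d = sqrt(25)
d = 5.0
5 cm


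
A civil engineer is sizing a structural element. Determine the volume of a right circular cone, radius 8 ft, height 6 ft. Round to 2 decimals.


Shape: cone
Radius r = 8 ft, Height h = 6 ft
Formula: V = (1/3) * pi * r^2 * h
r^2 = 64
pi * r^2 * h = pi * 64 * 6 = 384 * pi
V = 384 * pi / 3
V = 402.12
402.12 ft^3


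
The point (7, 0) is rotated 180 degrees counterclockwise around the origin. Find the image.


Transformation: rotation about the origin
Original point: (7, 0)
Rule for 180 deg: (x, y) -> (-x, -y)
Apply: (7, 0) -> (-7, 0)
(-7, 0)


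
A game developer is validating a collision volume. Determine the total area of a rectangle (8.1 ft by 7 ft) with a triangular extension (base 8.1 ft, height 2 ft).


Composite shape: rectangle + triangle
Rectangle area = 8.1 * 7 = 56.7
Triangle area = 0.5 * 8.1 * 2 = 8.1
Total = 56.7 + 8.1
Total = 64.8
64.8 ft^2


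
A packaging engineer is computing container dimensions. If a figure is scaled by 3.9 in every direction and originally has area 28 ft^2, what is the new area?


Linear scale factor k = 3.9
Original area = 28 ft^2
Rule: under a linear scaling by k, areas scale by k^2.
k^2 = 3.9^2 = 15.21
New area = 28 * 15.21
New area = 425.88
425.88 ft^2


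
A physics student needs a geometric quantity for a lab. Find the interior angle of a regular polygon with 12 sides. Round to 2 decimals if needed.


Shape: regular dodecagon (12 sides)
Formula: interior angle = (n - 2) * 180 / n
(n - 2) = 10
(n - 2) * 180 = 1800
angle = 1800 / 12
angle = 150
150 degrees


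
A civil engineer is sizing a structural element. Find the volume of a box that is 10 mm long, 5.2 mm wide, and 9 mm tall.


Shape: rectangular prism
l = 10 mm, w = 5.2 mm, h = 9 mm
Formula: V = l * w * h
V = 10 * 5.2 * 9
V = 52 * 9
V = 468
468 mm^3


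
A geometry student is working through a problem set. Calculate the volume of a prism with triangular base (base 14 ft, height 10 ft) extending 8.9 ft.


Shape: triangular prism
Triangle base = 14 ft, triangle height = 10 ft, prism length L = 8.9 ft
Formula: V = (1/2 * b * h_tri) * L
Cross-section area = 0.5 * 14 * 10 = 70
V = 70 * 8.9
V = 623
623 ft^3


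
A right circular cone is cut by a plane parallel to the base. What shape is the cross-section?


Solid: right circular cone
Cutting plane: parallel to the base
Visualize the intersection of the plane with the solid's surface.
The boundary of the cut region is a circle.
circle


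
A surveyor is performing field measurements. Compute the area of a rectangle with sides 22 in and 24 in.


Shape: rectangle
Length l = 22 in, Width w = 24 in
Formula: A = l * w
A = 22 * 24
A = 528
528 in^2


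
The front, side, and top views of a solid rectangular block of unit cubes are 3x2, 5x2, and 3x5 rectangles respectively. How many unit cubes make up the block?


Orthographic views of a solid rectangular block:
Front view 3 x 2 -> length = 3, height = 2
Side view 5 x 2 -> width = 5, height = 2 (consistent)
Top view 3 x 5 -> confirms length = 3, width = 5
The block is 3 x 5 x 2.
Total unit cubes = 3 * 5 * 2 = 30
30 unit cubes


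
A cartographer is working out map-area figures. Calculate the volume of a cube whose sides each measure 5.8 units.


Shape: cube
Side s = 5.8 units
Formula: V = s^3
V = 5.8 * 5.8 * 5.8
V = 33.64 * 5.8
V = 195.112
195.112 units^3


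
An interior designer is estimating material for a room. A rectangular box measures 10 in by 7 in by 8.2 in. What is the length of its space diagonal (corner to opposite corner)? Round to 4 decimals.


Shape: rectangular box (space diagonal)
l = 10 in, w = 7 in, h = 8.2 in
Visualize: the diagonal of the base, then a right triangle with that diagonal and the height.
Formula: d = sqrt(l^2 + w^2 + h^2)
l^2 + w^2 + h^2 = 100 + 49 + 67.24 = 216.24
d = sqrt(216.24)
d = 14.7051
14.7051 in


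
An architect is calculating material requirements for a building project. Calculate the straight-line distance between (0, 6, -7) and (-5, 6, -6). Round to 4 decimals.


3D distance between two points
P1 = (0, 6, -7), P2 = (-5, 6, -6)
Formula: d = sqrt((x2-x1)^2 + (y2-y1)^2 + (z2-z1)^2)
dx = -5 - 0 = -5
dy = 6 - 6 = 0
dz = -6 - -7 = 1
dx^2 + dy^2 + dz^2 = 25 + 0 + 1 = 26
d = sqrt(26)
d = 5.099
5.099 units


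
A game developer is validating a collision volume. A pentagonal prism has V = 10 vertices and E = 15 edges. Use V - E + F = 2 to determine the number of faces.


Polyhedron: pentagonal prism
Euler's formula for convex polyhedra: V - E + F = 2
Given: V = 10 vertices and E = 15 edges
Solve for F:
F = 2 + E - V = 2 + 15 - 10 = 7
7 faces


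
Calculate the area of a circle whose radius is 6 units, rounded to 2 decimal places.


Shape: circle
Radius r = 6 units
Formula: A = pi * r^2
r^2 = 6^2 = 36
A = pi * 36
A = 113.1
113.1 units^2


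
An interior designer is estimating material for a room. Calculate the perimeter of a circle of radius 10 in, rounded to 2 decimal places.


Shape: circle
Radius r = 10 in
Formula: C = 2 * pi * r
C = 2 * pi * 10
C = 20 * pi
C = 62.83
62.83 in


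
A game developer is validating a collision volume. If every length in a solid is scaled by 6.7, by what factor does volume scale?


Linear scale factor k = 6.7
Rule: under a linear scaling by k, volumes scale by k^3.
k^3 = 6.7 * 6.7 * 6.7
k^3 = 44.89 * 6.7
k^3 = 300.763
Volume scales by a factor of 300.763.
300.763 (dimensionless)


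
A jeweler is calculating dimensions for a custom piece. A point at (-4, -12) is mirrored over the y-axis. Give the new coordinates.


Transformation: reflection
Original point: (-4, -12)
Rule for reflection over the y-axis: (x, y) -> (-x, y)
Apply: (-4, -12) -> (4, -12)
(4, -12)


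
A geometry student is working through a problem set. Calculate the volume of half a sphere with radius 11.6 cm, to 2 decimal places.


Shape: hemisphere (half of a sphere)
Radius r = 11.6 cm
Formula: V = (1/2) * (4/3) * pi * r^3 = (2/3) * pi * r^3
r^3 = 1560.896
(2/3) * 1560.896 = 1040.597333
V = 1040.597333 * pi
V = 3269.13
3269.13 cm^3


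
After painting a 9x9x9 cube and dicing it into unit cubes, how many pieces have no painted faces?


Large cube: 9 x 9 x 9, cut into unit cubes.
n = 9, so n - 2 = 7
Unpainted cubes form the interior (n - 2)^3 block.
(n - 2)^3 = 7^3 = 343
343 unit cubes


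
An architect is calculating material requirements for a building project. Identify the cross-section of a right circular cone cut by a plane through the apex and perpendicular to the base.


Solid: right circular cone
Cutting plane: through the apex and perpendicular to the base
Visualize the intersection of the plane with the solid's surface.
The boundary of the cut region is a isosceles triangle.
isosceles triangle


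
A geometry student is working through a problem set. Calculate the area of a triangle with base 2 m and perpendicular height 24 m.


Shape: triangle
Base b = 2 m, Height h = 24 m
Formula: A = (1/2) * b * h
A = 0.5 * 2 * 24
A = 0.5 * 48
A = 24
24 m^2


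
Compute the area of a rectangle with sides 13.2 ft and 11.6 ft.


Shape: rectangle
Length l = 13.2 ft, Width w = 11.6 ft
Formula: A = l * w
A = 13.2 * 11.6
A = 153.12
153.12 ft^2


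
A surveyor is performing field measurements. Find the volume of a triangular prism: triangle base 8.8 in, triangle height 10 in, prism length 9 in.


Shape: triangular prism
Triangle base = 8.8 in, triangle height = 10 in, prism length L = 9 in
Formula: V = (1/2 * b * h_tri) * L
Cross-section area = 0.5 * 8.8 * 10 = 44
V = 44 * 9
V = 396
396 in^3


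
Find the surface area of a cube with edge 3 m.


Shape: cube
Side s = 3 m
A cube has 6 square faces.
Formula: SA = 6 * s^2
s^2 = 9
SA = 6 * 9
SA = 54
54 m^2


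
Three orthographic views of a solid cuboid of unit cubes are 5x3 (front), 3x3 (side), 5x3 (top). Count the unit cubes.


Orthographic views of a solid rectangular block:
Front view 5 x 3 -> length = 5, height = 3
Side view 3 x 3 -> width = 3, height = 3 (consistent)
Top view 5 x 3 -> confirms length = 5, width = 3
The block is 5 x 3 x 3.
Total unit cubes = 5 * 3 * 3 = 45
45 unit cubes


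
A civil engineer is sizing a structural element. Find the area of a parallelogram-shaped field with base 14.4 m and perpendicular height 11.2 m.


Shape: parallelogram
Base b = 14.4 m, Height h = 11.2 m
Formula: A = b * h
A = 14.4 * 11.2
A = 161.28
161.28 m^2


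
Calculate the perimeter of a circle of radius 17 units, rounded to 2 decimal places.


Shape: circle
Radius r = 17 units
Formula: C = 2 * pi * r
C = 2 * pi * 17
C = 34 * pi
C = 106.81
106.81 units


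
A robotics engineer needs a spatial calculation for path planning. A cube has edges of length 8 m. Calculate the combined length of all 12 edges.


Shape: cube
Side s = 8 m
A cube has 12 edges, all equal.
Formula: total edge length = 12 * s
Total = 12 * 8
Total = 96
96 m


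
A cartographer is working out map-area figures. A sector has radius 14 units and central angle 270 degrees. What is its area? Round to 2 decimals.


Shape: circular sector
Radius r = 14 units, Angle = 270 degrees
Formula: A = (angle/360) * pi * r^2
r^2 = 196
Fraction of circle = 270/360
A = (270/360) * pi * 196
A = 147 * pi
A = 461.81
461.81 units^2


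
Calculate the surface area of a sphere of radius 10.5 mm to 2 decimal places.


Shape: sphere
Radius r = 10.5 mm
Formula: SA = 4 * pi * r^2
r^2 = 110.25
SA = 4 * pi * 110.25
SA = 441 * pi
SA = 1385.44
1385.44 mm^2


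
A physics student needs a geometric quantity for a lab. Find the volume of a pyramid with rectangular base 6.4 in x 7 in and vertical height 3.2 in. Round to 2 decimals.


Shape: rectangular pyramid
Base: 6.4 in x 7 in, Height h = 3.2 in
Formula: V = (1/3) * base_area * h
base_area = 6.4 * 7 = 44.8
base_area * h = 44.8 * 3.2 = 143.36
V = 143.36 / 3
V = 47.79
47.79 in^3


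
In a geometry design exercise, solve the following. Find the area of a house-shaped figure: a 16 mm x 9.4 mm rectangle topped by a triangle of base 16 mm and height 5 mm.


Composite shape: rectangle + triangle
Rectangle area = 16 * 9.4 = 150.4
Triangle area = 0.5 * 16 * 5 = 40
Total = 150.4 + 40
Total = 190.4
190.4 mm^2


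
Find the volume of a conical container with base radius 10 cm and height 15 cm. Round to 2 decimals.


Shape: cone
Radius r = 10 cm, Height h = 15 cm
Formula: V = (1/3) * pi * r^2 * h
r^2 = 100
pi * r^2 * h = pi * 100 * 15 = 1500 * pi
V = 1500 * pi / 3
V = 1570.8
1570.8 cm^3


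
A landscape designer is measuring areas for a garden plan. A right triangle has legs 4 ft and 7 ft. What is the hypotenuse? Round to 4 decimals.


Shape: right triangle
Legs a = 4 ft, b = 7 ft
Formula: c = sqrt(a^2 + b^2)
a^2 = 16, b^2 = 49
a^2 + b^2 = 65
c = sqrt(65)
c = 8.0623
8.0623 ft


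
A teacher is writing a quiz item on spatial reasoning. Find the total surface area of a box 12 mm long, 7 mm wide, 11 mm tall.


Shape: rectangular prism
l = 12 mm, w = 7 mm, h = 11 mm
Formula: SA = 2(lw + lh + wh)
lw = 84, lh = 132, wh = 77
lw + lh + wh = 293
SA = 2 * 293
SA = 586
586 mm^2


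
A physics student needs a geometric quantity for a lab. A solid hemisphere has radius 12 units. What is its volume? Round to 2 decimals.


Shape: hemisphere (half of a sphere)
Radius r = 12 units
Formula: V = (1/2) * (4/3) * pi * r^3 = (2/3) * pi * r^3
r^3 = 1728
(2/3) * 1728 = 1152
V = 1152 * pi
V = 3619.11
3619.11 units^3


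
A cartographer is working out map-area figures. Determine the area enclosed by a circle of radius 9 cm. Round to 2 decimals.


Shape: circle
Radius r = 9 cm
Formula: A = pi * r^2
r^2 = 9^2 = 81
A = pi * 81
A = 254.47
254.47 cm^2


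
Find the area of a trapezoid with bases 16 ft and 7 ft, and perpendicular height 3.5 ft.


Shape: trapezoid
Parallel sides a = 16 ft, b = 7 ft; Height h = 3.5 ft
Formula: A = (a + b) * h / 2
a + b = 16 + 7 = 23
A = 23 * 3.5 / 2
A = 80.5 / 2
A = 40.25
40.25 ft^2


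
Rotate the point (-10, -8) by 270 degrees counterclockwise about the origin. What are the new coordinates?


Transformation: rotation about the origin
Original point: (-10, -8)
Rule for 270 deg counterclockwise: (x, y) -> (y, -x)
Apply: (-10, -8) -> (-8, 10)
(-8, 10)


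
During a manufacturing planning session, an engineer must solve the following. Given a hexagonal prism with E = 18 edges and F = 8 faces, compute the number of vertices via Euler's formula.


Polyhedron: hexagonal prism
Euler's formula for convex polyhedra: V - E + F = 2
Given: E = 18 edges and F = 8 faces
Solve for V:
V = 2 + E - F = 2 + 18 - 8 = 12
12 vertices


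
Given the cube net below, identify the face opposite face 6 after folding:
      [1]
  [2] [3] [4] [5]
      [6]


Net: cross layout. Take square 3 as the base (bottom).
Fold the four squares in the horizontal row up around 3: 2 -> left, 4 -> right, 5 wraps to the top.
Fold 1 and 6 up from 3: 1 -> back, 6 -> front.
Opposite pairs are therefore: (1, 6), (2, 4), (3, 5).
Face 6 is opposite face 1.
face 1


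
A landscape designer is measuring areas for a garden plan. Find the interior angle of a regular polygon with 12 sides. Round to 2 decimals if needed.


Shape: regular dodecagon (12 sides)
Formula: interior angle = (n - 2) * 180 / n
(n - 2) = 10
(n - 2) * 180 = 1800
angle = 1800 / 12
angle = 150
150 degrees


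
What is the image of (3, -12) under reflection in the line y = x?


Transformation: reflection
Original point: (3, -12)
Rule for reflection over y = x: (x, y) -> (y, x)
Apply: (3, -12) -> (-12, 3)
(-12, 3)


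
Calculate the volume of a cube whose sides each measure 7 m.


Shape: cube
Side s = 7 m
Formula: V = s^3
V = 7 * 7 * 7
V = 49 * 7
V = 343
343 m^3


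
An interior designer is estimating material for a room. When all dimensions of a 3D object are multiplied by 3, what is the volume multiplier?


Linear scale factor k = 3
Rule: under a linear scaling by k, volumes scale by k^3.
k^3 = 3 * 3 * 3
k^3 = 9 * 3
k^3 = 27
Volume scales by a factor of 27.
27 (dimensionless)


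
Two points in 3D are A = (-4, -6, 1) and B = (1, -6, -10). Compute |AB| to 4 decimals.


3D distance between two points
P1 = (-4, -6, 1), P2 = (1, -6, -10)
Formula: d = sqrt((x2-x1)^2 + (y2-y1)^2 + (z2-z1)^2)
dx = 1 - -4 = 5
dy = -6 - -6 = 0
dz = -10 - 1 = -11
dx^2 + dy^2 + dz^2 = 25 + 0 + 121 = 146
d = sqrt(146)
d = 12.083
12.083 units


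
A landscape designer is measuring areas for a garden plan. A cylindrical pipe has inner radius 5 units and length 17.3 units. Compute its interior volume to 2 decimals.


Shape: cylinder
Radius r = 5 units, Height h = 17.3 units
Formula: V = pi * r^2 * h
r^2 = 25
V = pi * 25 * 17.3
V = 432.5 * pi
V = 1358.74
1358.74 units^3


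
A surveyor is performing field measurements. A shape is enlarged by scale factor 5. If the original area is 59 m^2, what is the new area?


Linear scale factor k = 5
Original area = 59 m^2
Rule: under a linear scaling by k, areas scale by k^2.
k^2 = 5^2 = 25
New area = 59 * 25
New area = 1475
1475 m^2
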